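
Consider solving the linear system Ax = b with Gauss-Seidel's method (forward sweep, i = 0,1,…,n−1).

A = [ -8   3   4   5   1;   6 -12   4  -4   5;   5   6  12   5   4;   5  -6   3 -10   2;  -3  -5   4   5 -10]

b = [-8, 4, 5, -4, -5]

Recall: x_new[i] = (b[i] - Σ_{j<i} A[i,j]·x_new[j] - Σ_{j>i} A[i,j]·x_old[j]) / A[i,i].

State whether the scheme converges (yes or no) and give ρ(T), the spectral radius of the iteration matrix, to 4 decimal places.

Let D = diag(-8, -12, 12, -10, -10); L, U the strict triangles.
GS T = -(D+L)⁻¹U: row 0 first, T[0,2] = -(4)/(-8) = +0.5000; later rows by forward substitution.
  T[0,:] = [+0.0000  +0.3750  +0.5000  +0.6250  +0.1250]
  T[1,:] = [+0.0000  +0.1875  +0.5833  -0.0208  +0.4792]
  T[2,:] = [+0.0000  -0.2500  -0.5000  -0.6667  -0.6250]
  T[3,:] = [+0.0000  +0.0000  -0.2500  +0.1250  -0.2125]
  T[4,:] = [+0.0000  -0.3063  -0.7667  -0.3812  -0.6333]
|λ(T)| sorted: 1.2344, 0.2001, 0.2001, 0.0632, 0.0000.
ρ(T) = max|λ| = 1.2344; 1.2344 > 1: divergent.

no, ρ = 1.2344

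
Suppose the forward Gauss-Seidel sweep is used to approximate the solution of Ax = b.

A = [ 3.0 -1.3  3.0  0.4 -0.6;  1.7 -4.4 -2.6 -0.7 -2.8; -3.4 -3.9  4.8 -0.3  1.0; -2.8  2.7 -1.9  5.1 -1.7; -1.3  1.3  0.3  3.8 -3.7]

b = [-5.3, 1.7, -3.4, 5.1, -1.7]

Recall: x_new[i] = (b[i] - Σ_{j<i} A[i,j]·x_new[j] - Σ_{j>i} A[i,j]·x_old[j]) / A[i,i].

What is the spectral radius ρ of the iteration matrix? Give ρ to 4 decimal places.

1.3527

Write A = D+L+U with D = diag(3, -4.4, 4.8, 5.1, -3.7).
Gauss-Seidel: T = -(D+L)⁻¹U, row 0 first, T[0,4] = -(-0.6)/(3) = +0.2000; later rows by forward substitution.
  T[0,:] = [+0.0000 +0.4333 -1.0000 -0.1333 +0.2000]
  T[1,:] = [+0.0000 +0.1674 -0.9773 -0.2106 -0.5591]
  T[2,:] = [+0.0000 +0.4430 -1.5024 -0.2031 -0.5209]
  T[3,:] = [+0.0000 +0.3143 -0.5913 -0.0374 +0.5451]
  T[4,:] = [+0.0000 +0.2653 -0.7212 -0.0820 +0.2508]
|λ(T)| sorted: 1.3527, 0.3481, 0.0631, 0.0631, 0.0000.
ρ(T) = max|λ| = 1.3527; 1.3527 > 1, so it fails to converge.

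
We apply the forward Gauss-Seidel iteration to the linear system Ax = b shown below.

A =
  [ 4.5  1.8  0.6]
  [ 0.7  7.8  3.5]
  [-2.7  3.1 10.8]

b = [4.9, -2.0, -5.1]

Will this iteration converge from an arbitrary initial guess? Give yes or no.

Split A = D + L + U, D = diag(4.5, 7.8, 10.8).
GS T = -(D+L)⁻¹U: row 0 first, T[0,1] = -(1.8)/(4.5) = -0.4000; later rows by forward substitution.
  T[0,:] = [+0.0000 -0.4000 -0.1333]
  T[1,:] = [+0.0000 +0.0359 -0.4368]
  T[2,:] = [+0.0000 -0.1103 +0.0920]
|λ(T)| sorted: 0.2852, 0.1573, 0.0000.
ρ(T) = max|λ| = 0.2852; 0.2852 < 1, so it converges for any x₀.

yes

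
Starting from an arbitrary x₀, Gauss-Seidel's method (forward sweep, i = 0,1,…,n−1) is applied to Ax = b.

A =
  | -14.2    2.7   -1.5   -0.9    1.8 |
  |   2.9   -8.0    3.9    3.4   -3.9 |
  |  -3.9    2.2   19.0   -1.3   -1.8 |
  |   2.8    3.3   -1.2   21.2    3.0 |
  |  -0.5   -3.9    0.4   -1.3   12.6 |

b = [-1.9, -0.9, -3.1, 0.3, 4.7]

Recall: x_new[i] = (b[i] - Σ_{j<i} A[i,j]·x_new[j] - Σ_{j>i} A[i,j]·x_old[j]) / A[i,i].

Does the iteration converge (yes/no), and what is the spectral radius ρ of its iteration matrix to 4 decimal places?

yes, ρ = 0.2344

A = D + L + U where D = diag(-14.2, -8, 19, 21.2, 12.6).
T_GS = -(D+L)⁻¹U: row 0 first, T[0,4] = -(1.8)/(-14.2) = +0.1268; later rows by forward substitution.
  T[0,:] = [+0.0000 +0.1901 -0.1056 -0.0634 +0.1268]
  T[1,:] = [+0.0000 +0.0689 +0.4492 +0.4020 -0.4415]
  T[2,:] = [+0.0000 +0.0310 -0.0737 +0.0089 +0.1719]
  T[3,:] = [+0.0000 -0.0341 -0.0601 -0.0537 -0.0798]
  T[4,:] = [+0.0000 +0.0244 +0.1310 +0.1161 -0.1453]
|λ(T)| sorted: 0.2344, 0.0969, 0.0969, 0.0162, 0.0000.
ρ(T) = max|λ| = 0.2344; 0.2344 < 1, so it converges for any x₀.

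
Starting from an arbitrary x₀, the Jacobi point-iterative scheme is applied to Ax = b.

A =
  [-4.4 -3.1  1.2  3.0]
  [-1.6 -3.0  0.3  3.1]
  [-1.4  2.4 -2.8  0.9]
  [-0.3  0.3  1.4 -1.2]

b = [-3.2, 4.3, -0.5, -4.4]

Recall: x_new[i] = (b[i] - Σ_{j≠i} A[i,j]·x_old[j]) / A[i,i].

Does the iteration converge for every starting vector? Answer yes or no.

Write A = D+L+U with D = diag(-4.4, -3, -2.8, -1.2).
Jacobi T = -D⁻¹(L+U): T[3,0] = -(-0.3)/(-1.2) = -0.2500; T[3,3] = 0.
  T[0,:] = [+0.0000 -0.7045 +0.2727 +0.6818]
  T[1,:] = [-0.5333 +0.0000 +0.1000 +1.0333]
  T[2,:] = [-0.5000 +0.8571 +0.0000 +0.3214]
  T[3,:] = [-0.2500 +0.2500 +1.1667 +0.0000]
moduli |λ_i(T)| = 1.1225, 0.8082, 0.8082, 0.1431.
spectral radius ρ = 1.1225; 1.1225 > 1: divergent.

no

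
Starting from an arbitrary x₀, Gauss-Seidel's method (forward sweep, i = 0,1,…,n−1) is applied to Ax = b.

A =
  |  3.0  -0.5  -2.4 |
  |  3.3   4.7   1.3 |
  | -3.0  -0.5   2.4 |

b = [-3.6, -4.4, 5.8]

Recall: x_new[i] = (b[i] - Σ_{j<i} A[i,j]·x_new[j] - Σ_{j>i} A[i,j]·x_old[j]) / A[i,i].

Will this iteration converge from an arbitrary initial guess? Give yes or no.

yes

A = D + L + U where D = diag(3, 4.7, 2.4).
GS T = -(D+L)⁻¹U: row 0 first, T[0,2] = -(-2.4)/(3) = +0.8000; later rows by forward substitution.
  T[0,:] = [+0.0000, +0.1667, +0.8000]
  T[1,:] = [+0.0000, -0.1170, -0.8383]
  T[2,:] = [+0.0000, +0.1840, +0.8254]
|eigenvalues of T|: 0.6146, 0.0938, 0.0000.
ρ(T) = max|λ| = 0.6146; 0.6146 < 1 ⇒ converges.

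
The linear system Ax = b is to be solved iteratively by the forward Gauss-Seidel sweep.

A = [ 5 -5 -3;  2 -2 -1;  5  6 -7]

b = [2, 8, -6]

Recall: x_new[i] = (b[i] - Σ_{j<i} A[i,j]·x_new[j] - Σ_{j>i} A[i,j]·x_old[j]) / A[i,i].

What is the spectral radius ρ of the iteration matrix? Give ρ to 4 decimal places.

Split A = D + L + U, D = diag(5, -2, -7).
GS T = -(D+L)⁻¹U: row 0 first, T[0,1] = -(-5)/(5) = +1.0000; later rows by forward substitution.
  T[0,:] = [+0.0000 +1.0000 +0.6000]
  T[1,:] = [+0.0000 +1.0000 +0.1000]
  T[2,:] = [+0.0000 +1.5714 +0.5143]
eigenvalue magnitudes: 1.2220, 0.2923, 0.0000.
ρ(T) = max|λ| = 1.2220; 1.2220 > 1, so it fails to converge.

1.2220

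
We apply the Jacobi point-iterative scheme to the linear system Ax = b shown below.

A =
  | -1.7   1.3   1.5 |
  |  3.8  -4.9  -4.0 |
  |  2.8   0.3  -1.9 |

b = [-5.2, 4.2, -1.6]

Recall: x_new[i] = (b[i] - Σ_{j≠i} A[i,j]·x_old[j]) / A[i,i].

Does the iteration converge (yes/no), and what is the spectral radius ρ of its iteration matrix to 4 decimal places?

Write A = D+L+U with D = diag(-1.7, -4.9, -1.9).
Jacobi T = -D⁻¹(L+U): T[1,2] = -(-4)/(-4.9) = -0.8163; T[1,1] = 0.
  T[0,:] = [+0.0000 +0.7647 +0.8824]
  T[1,:] = [+0.7755 +0.0000 -0.8163]
  T[2,:] = [+1.4737 +0.1579 +0.0000]
|roots of det(T-λI)|: 1.5165, 0.9572, 0.5593.
ρ = 1.5165; 1.5165 > 1: divergent.

no, ρ = 1.5165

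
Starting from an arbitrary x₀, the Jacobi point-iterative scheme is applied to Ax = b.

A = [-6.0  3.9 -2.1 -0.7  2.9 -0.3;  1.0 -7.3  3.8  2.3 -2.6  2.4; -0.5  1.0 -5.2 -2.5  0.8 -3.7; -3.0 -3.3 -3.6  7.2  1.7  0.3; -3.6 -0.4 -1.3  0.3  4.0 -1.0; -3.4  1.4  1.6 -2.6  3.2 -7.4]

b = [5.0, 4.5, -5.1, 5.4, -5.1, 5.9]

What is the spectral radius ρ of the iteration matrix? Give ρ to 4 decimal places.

1.1534

Diagonal D = diag(-6, -7.3, -5.2, 7.2, 4, -7.4); L, U strict lower/upper.
Jacobi T = -D⁻¹(L+U): T[1,0] = -(1)/(-7.3) = +0.1370; T[1,1] = 0.
  T[0,:] = [+0.0000, +0.6500, -0.3500, -0.1167, +0.4833, -0.0500]
  T[1,:] = [+0.1370, +0.0000, +0.5205, +0.3151, -0.3562, +0.3288]
  T[2,:] = [-0.0962, +0.1923, +0.0000, -0.4808, +0.1538, -0.7115]
  T[3,:] = [+0.4167, +0.4583, +0.5000, +0.0000, -0.2361, -0.0417]
  T[4,:] = [+0.9000, +0.1000, +0.3250, -0.0750, +0.0000, +0.2500]
  T[5,:] = [-0.4595, +0.1892, +0.2162, -0.3514, +0.4324, +0.0000]
eigenvalue magnitudes: 1.1534, 0.5926, 0.5926, 0.5088, 0.5088, 0.1389.
ρ(T) = max|λ| = 1.1534; 1.1534 > 1: divergent.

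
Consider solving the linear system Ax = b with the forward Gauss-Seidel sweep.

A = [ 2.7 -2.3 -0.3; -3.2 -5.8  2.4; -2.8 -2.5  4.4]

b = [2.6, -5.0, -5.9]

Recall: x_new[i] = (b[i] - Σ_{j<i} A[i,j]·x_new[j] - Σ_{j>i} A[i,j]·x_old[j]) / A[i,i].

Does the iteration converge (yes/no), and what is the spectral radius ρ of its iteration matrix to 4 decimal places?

A = D + L + U where D = diag(2.7, -5.8, 4.4).
T_GS = -(D+L)⁻¹U: row 0 first, T[0,2] = -(-0.3)/(2.7) = +0.1111; later rows by forward substitution.
  T[0,:] = [+0.0000, +0.8519, +0.1111]
  T[1,:] = [+0.0000, -0.4700, +0.3525]
  T[2,:] = [+0.0000, +0.2750, +0.2710]
|roots of det(T-λI)|: 0.5835, 0.3845, 0.0000.
spectral radius ρ = 0.5835; 0.5835 < 1: convergent.

yes, ρ = 0.5835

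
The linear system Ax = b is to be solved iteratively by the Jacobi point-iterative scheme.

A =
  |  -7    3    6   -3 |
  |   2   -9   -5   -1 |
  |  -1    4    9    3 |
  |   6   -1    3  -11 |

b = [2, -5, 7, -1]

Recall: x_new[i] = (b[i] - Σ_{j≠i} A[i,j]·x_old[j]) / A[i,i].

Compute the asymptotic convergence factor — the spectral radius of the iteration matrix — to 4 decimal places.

0.8327

Let D = diag(-7, -9, 9, -11); L, U the strict triangles.
Jacobi T = -D⁻¹(L+U): T[2,1] = -(4)/(9) = -0.4444; T[2,2] = 0.
  T[0,:] = [+0.0000, +0.4286, +0.8571, -0.4286]
  T[1,:] = [+0.2222, +0.0000, -0.5556, -0.1111]
  T[2,:] = [+0.1111, -0.4444, +0.0000, -0.3333]
  T[3,:] = [+0.5455, -0.0909, +0.2727, +0.0000]
|λ(T)| sorted: 0.8327, 0.6306, 0.6306, 0.4387.
spectral radius ρ = 0.8327; 0.8327 < 1 ⇒ converges.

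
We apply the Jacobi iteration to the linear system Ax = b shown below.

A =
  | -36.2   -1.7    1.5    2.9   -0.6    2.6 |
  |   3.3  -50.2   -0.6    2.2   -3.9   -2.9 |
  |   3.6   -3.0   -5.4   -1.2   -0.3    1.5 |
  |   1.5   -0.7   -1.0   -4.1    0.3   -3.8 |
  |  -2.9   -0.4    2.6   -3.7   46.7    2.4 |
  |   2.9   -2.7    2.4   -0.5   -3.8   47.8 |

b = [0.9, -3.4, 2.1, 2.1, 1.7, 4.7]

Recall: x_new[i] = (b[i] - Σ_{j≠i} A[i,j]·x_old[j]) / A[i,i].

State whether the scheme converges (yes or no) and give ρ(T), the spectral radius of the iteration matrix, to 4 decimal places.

yes, ρ = 0.4047

Diagonal D = diag(-36.2, -50.2, -5.4, -4.1, 46.7, 47.8); L, U strict lower/upper.
Jacobi: T = -D⁻¹(L+U), T[4,0] = -(-2.9)/(46.7) = +0.0621; T[4,4] = 0.
  T[0,:] = [+0.0000  -0.0470  +0.0414  +0.0801  -0.0166  +0.0718]
  T[1,:] = [+0.0657  +0.0000  -0.0120  +0.0438  -0.0777  -0.0578]
  T[2,:] = [+0.6667  -0.5556  +0.0000  -0.2222  -0.0556  +0.2778]
  T[3,:] = [+0.3659  -0.1707  -0.2439  +0.0000  +0.0732  -0.9268]
  T[4,:] = [+0.0621  +0.0086  -0.0557  +0.0792  +0.0000  -0.0514]
  T[5,:] = [-0.0607  +0.0565  -0.0502  +0.0105  +0.0795  +0.0000]
|roots of det(T-λI)|: 0.4047, 0.2693, 0.2693, 0.1169, 0.0397, 0.0397.
ρ = 0.4047; 0.4047 < 1: convergent.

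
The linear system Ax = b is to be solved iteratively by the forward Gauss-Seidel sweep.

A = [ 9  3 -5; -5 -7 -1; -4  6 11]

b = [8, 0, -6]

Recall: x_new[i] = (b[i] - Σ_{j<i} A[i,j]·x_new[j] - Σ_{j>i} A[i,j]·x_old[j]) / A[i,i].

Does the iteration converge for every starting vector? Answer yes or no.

yes

Split A = D + L + U, D = diag(9, -7, 11).
Gauss-Seidel: T = -(D+L)⁻¹U, row 0 first, T[0,2] = -(-5)/(9) = +0.5556; later rows by forward substitution.
  T[0,:] = [+0.0000, -0.3333, +0.5556]
  T[1,:] = [+0.0000, +0.2381, -0.5397]
  T[2,:] = [+0.0000, -0.2511, +0.4964]
eigenvalue magnitudes: 0.7574, 0.0229, 0.0000.
ρ(T) = max|λ| = 0.7574; 0.7574 < 1: convergent.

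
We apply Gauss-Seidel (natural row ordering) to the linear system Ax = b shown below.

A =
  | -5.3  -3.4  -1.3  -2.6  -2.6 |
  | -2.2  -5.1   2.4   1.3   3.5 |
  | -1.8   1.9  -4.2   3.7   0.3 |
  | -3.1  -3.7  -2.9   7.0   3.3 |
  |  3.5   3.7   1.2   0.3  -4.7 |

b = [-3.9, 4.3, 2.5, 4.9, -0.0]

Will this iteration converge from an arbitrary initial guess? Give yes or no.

no

Let D = diag(-5.3, -5.1, -4.2, 7, -4.7); L, U the strict triangles.
T_GS = -(D+L)⁻¹U: row 0 first, T[0,4] = -(-2.6)/(-5.3) = -0.4906; later rows by forward substitution.
  T[0,:] = [+0.0000  -0.6415  -0.2453  -0.4906  -0.4906]
  T[1,:] = [+0.0000  +0.2767  +0.5764  +0.4665  +0.8979]
  T[2,:] = [+0.0000  +0.4001  +0.3659  +1.3022  +0.6879]
  T[3,:] = [+0.0000  +0.0279  +0.3476  +0.5688  +0.0709]
  T[4,:] = [+0.0000  -0.1559  +0.3867  +0.3707  +0.5217]
|roots of det(T-λI)|: 1.5354, 0.4024, 0.4024, 0.3756, 0.0000.
ρ(T) = max|λ| = 1.5354; 1.5354 > 1: divergent.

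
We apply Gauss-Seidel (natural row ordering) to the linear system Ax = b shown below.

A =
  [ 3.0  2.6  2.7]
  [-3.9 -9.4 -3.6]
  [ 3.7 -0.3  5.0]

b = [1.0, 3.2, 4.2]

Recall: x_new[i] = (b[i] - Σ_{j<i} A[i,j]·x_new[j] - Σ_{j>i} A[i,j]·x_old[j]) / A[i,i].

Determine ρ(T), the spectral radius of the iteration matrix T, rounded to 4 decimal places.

Write A = D+L+U with D = diag(3, -9.4, 5).
Gauss-Seidel: T = -(D+L)⁻¹U, row 0 first, T[0,1] = -(2.6)/(3) = -0.8667; later rows by forward substitution.
  T[0,:] = [+0.0000  -0.8667  -0.9000]
  T[1,:] = [+0.0000  +0.3596  -0.0096]
  T[2,:] = [+0.0000  +0.6629  +0.6654]
|eigenvalues of T|: 0.6430, 0.3820, 0.0000.
ρ(T) = max|λ| = 0.6430; 0.6430 < 1, so it converges for any x₀.

0.6430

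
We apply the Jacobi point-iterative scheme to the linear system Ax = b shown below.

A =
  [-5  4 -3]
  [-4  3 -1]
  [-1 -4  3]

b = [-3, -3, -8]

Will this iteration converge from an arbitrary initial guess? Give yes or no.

Split A = D + L + U, D = diag(-5, 3, 3).
T_J = -D⁻¹(L+U): T[2,1] = -(-4)/(3) = +1.3333; T[2,2] = 0.
  T[0,:] = [+0.0000, +0.8000, -0.6000]
  T[1,:] = [+1.3333, +0.0000, +0.3333]
  T[2,:] = [+0.3333, +1.3333, +0.0000]
|eigenvalues of T|: 1.4150, 0.8313, 0.8313.
ρ(T) = max|λ| = 1.4150; 1.4150 > 1, so it fails to converge.

no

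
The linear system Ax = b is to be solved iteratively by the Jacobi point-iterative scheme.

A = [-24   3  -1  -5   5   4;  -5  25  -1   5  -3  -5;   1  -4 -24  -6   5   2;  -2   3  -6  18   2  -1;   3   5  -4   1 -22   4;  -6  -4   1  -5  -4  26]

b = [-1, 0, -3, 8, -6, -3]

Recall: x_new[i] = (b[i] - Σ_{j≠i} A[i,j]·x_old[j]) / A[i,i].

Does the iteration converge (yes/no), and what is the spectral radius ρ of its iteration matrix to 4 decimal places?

yes, ρ = 0.5095

Diagonal D = diag(-24, 25, -24, 18, -22, 26); L, U strict lower/upper.
Jacobi: T = -D⁻¹(L+U), T[2,0] = -(1)/(-24) = +0.0417; T[2,2] = 0.
  T[0,:] = [+0.0000 +0.1250 -0.0417 -0.2083 +0.2083 +0.1667]
  T[1,:] = [+0.2000 +0.0000 +0.0400 -0.2000 +0.1200 +0.2000]
  T[2,:] = [+0.0417 -0.1667 +0.0000 -0.2500 +0.2083 +0.0833]
  T[3,:] = [+0.1111 -0.1667 +0.3333 +0.0000 -0.1111 +0.0556]
  T[4,:] = [+0.1364 +0.2273 -0.1818 +0.0455 +0.0000 +0.1818]
  T[5,:] = [+0.2308 +0.1538 -0.0385 +0.1923 +0.1538 +0.0000]
eigenvalue magnitudes: 0.5095, 0.3566, 0.3566, 0.2158, 0.1502, 0.0643.
ρ = 0.5095; 0.5095 < 1: convergent.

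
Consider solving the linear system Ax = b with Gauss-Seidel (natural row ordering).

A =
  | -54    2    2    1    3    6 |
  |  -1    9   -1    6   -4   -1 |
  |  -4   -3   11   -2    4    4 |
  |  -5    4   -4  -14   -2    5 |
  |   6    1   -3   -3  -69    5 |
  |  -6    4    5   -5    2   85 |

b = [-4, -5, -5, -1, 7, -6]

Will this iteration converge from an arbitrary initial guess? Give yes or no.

Split A = D + L + U, D = diag(-54, 9, 11, -14, -69, 85).
GS T = -(D+L)⁻¹U: row 0 first, T[0,3] = -(1)/(-54) = +0.0185; later rows by forward substitution.
  T[0,:] = [+0.0000, +0.0370, +0.0370, +0.0185, +0.0556, +0.1111]
  T[1,:] = [+0.0000, +0.0041, +0.1152, -0.6646, +0.4506, +0.1235]
  T[2,:] = [+0.0000, +0.0146, +0.0449, +0.0073, -0.2205, -0.2896]
  T[3,:] = [+0.0000, -0.0162, +0.0069, -0.1986, +0.0291, +0.4355]
  T[4,:] = [+0.0000, +0.0034, +0.0026, +0.0003, +0.0197, +0.0776]
  T[5,:] = [+0.0000, +0.0005, -0.0051, +0.0205, -0.0031, +0.0429]
|eigenvalues of T|: 0.2730, 0.1171, 0.0571, 0.0173, 0.0173, 0.0000.
ρ(T) = max|λ| = 0.2730; 0.2730 < 1, so it converges for any x₀.

yes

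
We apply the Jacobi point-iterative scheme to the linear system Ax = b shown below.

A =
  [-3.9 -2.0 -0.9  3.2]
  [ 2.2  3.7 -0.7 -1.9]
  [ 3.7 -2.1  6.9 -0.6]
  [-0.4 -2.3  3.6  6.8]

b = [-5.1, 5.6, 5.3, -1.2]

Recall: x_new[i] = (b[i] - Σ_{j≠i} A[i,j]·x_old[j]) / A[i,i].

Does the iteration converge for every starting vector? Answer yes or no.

Let D = diag(-3.9, 3.7, 6.9, 6.8); L, U the strict triangles.
T_J = -D⁻¹(L+U): T[2,1] = -(-2.1)/(6.9) = +0.3043; T[2,2] = 0.
  T[0,:] = [+0.0000 -0.5128 -0.2308 +0.8205]
  T[1,:] = [-0.5946 +0.0000 +0.1892 +0.5135]
  T[2,:] = [-0.5362 +0.3043 +0.0000 +0.0870]
  T[3,:] = [+0.0588 +0.3382 -0.5294 +0.0000]
|λ(T)| sorted: 0.8342, 0.7071, 0.3089, 0.1818.
spectral radius ρ = 0.8342; 0.8342 < 1 ⇒ converges.

yes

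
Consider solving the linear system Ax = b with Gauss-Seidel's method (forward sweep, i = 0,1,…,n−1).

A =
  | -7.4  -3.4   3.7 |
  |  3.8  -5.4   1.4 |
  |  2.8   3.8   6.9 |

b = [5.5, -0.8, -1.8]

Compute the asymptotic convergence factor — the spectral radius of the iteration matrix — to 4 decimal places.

Write A = D+L+U with D = diag(-7.4, -5.4, 6.9).
T_GS = -(D+L)⁻¹U: row 0 first, T[0,2] = -(3.7)/(-7.4) = +0.5000; later rows by forward substitution.
  T[0,:] = [+0.0000 -0.4595 +0.5000]
  T[1,:] = [+0.0000 -0.3233 +0.6111]
  T[2,:] = [+0.0000 +0.3645 -0.5395]
|λ(T)| sorted: 0.9156, 0.0528, 0.0000.
ρ(T) = max|λ| = 0.9156; 0.9156 < 1 ⇒ converges.

0.9156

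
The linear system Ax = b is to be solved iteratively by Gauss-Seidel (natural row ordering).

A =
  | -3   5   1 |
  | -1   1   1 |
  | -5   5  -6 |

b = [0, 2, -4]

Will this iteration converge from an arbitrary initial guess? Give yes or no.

Let D = diag(-3, 1, -6); L, U the strict triangles.
T_GS = -(D+L)⁻¹U: row 0 first, T[0,1] = -(5)/(-3) = +1.6667; later rows by forward substitution.
  T[0,:] = [+0.0000 +1.6667 +0.3333]
  T[1,:] = [+0.0000 +1.6667 -0.6667]
  T[2,:] = [+0.0000 +0.0000 -0.8333]
moduli |λ_i(T)| = 1.6667, 0.8333, 0.0000.
ρ = 1.6667; 1.6667 > 1, so it fails to converge.

no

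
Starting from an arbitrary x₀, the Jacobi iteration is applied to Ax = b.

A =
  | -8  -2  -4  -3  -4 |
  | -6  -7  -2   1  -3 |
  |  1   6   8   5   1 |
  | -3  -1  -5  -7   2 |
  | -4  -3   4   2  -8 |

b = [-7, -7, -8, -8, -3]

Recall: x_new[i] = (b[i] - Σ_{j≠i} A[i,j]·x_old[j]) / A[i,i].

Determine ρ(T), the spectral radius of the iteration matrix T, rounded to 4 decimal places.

Write A = D+L+U with D = diag(-8, -7, 8, -7, -8).
Jacobi: T = -D⁻¹(L+U), T[1,4] = -(-3)/(-7) = -0.4286; T[1,1] = 0.
  T[0,:] = [+0.0000  -0.2500  -0.5000  -0.3750  -0.5000]
  T[1,:] = [-0.8571  +0.0000  -0.2857  +0.1429  -0.4286]
  T[2,:] = [-0.1250  -0.7500  +0.0000  -0.6250  -0.1250]
  T[3,:] = [-0.4286  -0.1429  -0.7143  +0.0000  +0.2857]
  T[4,:] = [-0.5000  -0.3750  +0.5000  +0.2500  +0.0000]
|λ(T)| sorted: 1.2157, 0.8774, 0.8774, 0.6201, 0.2153.
spectral radius ρ = 1.2157; 1.2157 > 1, so it fails to converge.

1.2157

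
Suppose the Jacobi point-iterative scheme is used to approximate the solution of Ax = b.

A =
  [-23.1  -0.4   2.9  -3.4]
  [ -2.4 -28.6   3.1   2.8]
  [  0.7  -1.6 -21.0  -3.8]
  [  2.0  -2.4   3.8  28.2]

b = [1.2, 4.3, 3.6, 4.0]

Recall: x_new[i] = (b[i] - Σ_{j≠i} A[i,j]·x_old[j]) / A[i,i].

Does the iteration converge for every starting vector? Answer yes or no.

yes

Diagonal D = diag(-23.1, -28.6, -21, 28.2); L, U strict lower/upper.
T_J = -D⁻¹(L+U): T[0,1] = -(-0.4)/(-23.1) = -0.0173; T[0,0] = 0.
  T[0,:] = [+0.0000  -0.0173  +0.1255  -0.1472]
  T[1,:] = [-0.0839  +0.0000  +0.1084  +0.0979]
  T[2,:] = [+0.0333  -0.0762  +0.0000  -0.1810]
  T[3,:] = [-0.0709  +0.0851  -0.1348  +0.0000]
|eigenvalues of T|: 0.2451, 0.1747, 0.0850, 0.0850.
ρ(T) = max|λ| = 0.2451; 0.2451 < 1: convergent.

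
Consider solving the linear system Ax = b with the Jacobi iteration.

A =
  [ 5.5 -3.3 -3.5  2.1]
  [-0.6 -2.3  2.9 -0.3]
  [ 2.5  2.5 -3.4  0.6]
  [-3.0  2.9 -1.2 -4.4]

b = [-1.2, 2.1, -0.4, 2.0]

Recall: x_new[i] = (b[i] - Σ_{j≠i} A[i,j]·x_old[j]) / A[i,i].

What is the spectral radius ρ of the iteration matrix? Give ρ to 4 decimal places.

Split A = D + L + U, D = diag(5.5, -2.3, -3.4, -4.4).
Jacobi T = -D⁻¹(L+U): T[3,2] = -(-1.2)/(-4.4) = -0.2727; T[3,3] = 0.
  T[0,:] = [+0.0000  +0.6000  +0.6364  -0.3818]
  T[1,:] = [-0.2609  +0.0000  +1.2609  -0.1304]
  T[2,:] = [+0.7353  +0.7353  +0.0000  +0.1765]
  T[3,:] = [-0.6818  +0.6591  -0.2727  +0.0000]
moduli |λ_i(T)| = 1.2717, 0.9816, 0.9816, 0.4203.
ρ = 1.2717; 1.2717 > 1 ⇒ diverges.

1.2717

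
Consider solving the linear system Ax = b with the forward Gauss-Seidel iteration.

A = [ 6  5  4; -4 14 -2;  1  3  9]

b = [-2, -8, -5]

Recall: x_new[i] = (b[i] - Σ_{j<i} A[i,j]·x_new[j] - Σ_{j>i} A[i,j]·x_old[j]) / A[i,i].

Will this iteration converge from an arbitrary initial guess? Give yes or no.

yes

A = D + L + U where D = diag(6, 14, 9).
GS T = -(D+L)⁻¹U: row 0 first, T[0,2] = -(4)/(6) = -0.6667; later rows by forward substitution.
  T[0,:] = [+0.0000  -0.8333  -0.6667]
  T[1,:] = [+0.0000  -0.2381  -0.0476]
  T[2,:] = [+0.0000  +0.1720  +0.0899]
moduli |λ_i(T)| = 0.2109, 0.0627, 0.0000.
ρ(T) = max|λ| = 0.2109; 0.2109 < 1: convergent.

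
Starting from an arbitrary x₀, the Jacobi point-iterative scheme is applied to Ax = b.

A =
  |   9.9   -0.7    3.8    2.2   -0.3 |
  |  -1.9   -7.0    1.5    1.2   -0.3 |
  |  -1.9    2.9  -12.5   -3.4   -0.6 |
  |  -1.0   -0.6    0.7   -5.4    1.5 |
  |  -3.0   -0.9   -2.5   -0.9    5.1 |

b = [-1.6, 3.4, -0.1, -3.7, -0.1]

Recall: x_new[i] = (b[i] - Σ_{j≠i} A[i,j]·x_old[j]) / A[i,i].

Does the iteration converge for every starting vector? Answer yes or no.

Diagonal D = diag(9.9, -7, -12.5, -5.4, 5.1); L, U strict lower/upper.
Jacobi: T = -D⁻¹(L+U), T[1,0] = -(-1.9)/(-7) = -0.2714; T[1,1] = 0.
  T[0,:] = [+0.0000, +0.0707, -0.3838, -0.2222, +0.0303]
  T[1,:] = [-0.2714, +0.0000, +0.2143, +0.1714, -0.0429]
  T[2,:] = [-0.1520, +0.2320, +0.0000, -0.2720, -0.0480]
  T[3,:] = [-0.1852, -0.1111, +0.1296, +0.0000, +0.2778]
  T[4,:] = [+0.5882, +0.1765, +0.4902, +0.1765, +0.0000]
moduli |λ_i(T)| = 0.5707, 0.3532, 0.3532, 0.3472, 0.1355.
ρ(T) = max|λ| = 0.5707; 0.5707 < 1, so it converges for any x₀.

yes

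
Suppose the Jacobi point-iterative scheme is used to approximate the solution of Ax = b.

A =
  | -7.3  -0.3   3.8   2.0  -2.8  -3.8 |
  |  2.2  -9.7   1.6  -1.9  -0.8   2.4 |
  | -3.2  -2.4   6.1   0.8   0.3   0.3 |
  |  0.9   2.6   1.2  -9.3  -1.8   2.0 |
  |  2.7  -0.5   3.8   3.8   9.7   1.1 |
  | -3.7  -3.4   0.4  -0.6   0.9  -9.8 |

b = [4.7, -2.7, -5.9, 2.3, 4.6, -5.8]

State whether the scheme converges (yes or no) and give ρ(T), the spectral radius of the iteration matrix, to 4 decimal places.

yes, ρ = 0.9330

Let D = diag(-7.3, -9.7, 6.1, -9.3, 9.7, -9.8); L, U the strict triangles.
Jacobi T = -D⁻¹(L+U): T[0,5] = -(-3.8)/(-7.3) = -0.5205; T[0,0] = 0.
  T[0,:] = [+0.0000 -0.0411 +0.5205 +0.2740 -0.3836 -0.5205]
  T[1,:] = [+0.2268 +0.0000 +0.1649 -0.1959 -0.0825 +0.2474]
  T[2,:] = [+0.5246 +0.3934 +0.0000 -0.1311 -0.0492 -0.0492]
  T[3,:] = [+0.0968 +0.2796 +0.1290 +0.0000 -0.1935 +0.2151]
  T[4,:] = [-0.2784 +0.0515 -0.3918 -0.3918 +0.0000 -0.1134]
  T[5,:] = [-0.3776 -0.3469 +0.0408 -0.0612 +0.0918 +0.0000]
|roots of det(T-λI)|: 0.9330, 0.5925, 0.3144, 0.3144, 0.2256, 0.2256.
spectral radius ρ = 0.9330; 0.9330 < 1: convergent.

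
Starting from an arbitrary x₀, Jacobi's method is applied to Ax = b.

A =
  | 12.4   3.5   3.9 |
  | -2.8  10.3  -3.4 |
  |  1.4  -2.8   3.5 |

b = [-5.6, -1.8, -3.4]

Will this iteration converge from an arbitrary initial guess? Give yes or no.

yes

Let D = diag(12.4, 10.3, 3.5); L, U the strict triangles.
Jacobi: T = -D⁻¹(L+U), T[0,2] = -(3.9)/(12.4) = -0.3145; T[0,0] = 0.
  T[0,:] = [+0.0000 -0.2823 -0.3145]
  T[1,:] = [+0.2718 +0.0000 +0.3301]
  T[2,:] = [-0.4000 +0.8000 +0.0000]
|roots of det(T-λI)|: 0.6039, 0.5010, 0.1029.
ρ = 0.6039; 0.6039 < 1, so it converges for any x₀.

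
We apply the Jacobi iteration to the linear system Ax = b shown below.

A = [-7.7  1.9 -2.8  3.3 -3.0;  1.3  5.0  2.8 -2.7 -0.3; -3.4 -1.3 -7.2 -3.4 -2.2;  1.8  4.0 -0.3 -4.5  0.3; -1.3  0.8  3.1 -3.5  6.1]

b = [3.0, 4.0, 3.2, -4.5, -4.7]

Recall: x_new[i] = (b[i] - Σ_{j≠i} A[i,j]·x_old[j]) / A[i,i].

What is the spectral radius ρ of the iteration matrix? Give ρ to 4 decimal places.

Split A = D + L + U, D = diag(-7.7, 5, -7.2, -4.5, 6.1).
T_J = -D⁻¹(L+U): T[4,2] = -(3.1)/(6.1) = -0.5082; T[4,4] = 0.
  T[0,:] = [+0.0000, +0.2468, -0.3636, +0.4286, -0.3896]
  T[1,:] = [-0.2600, +0.0000, -0.5600, +0.5400, +0.0600]
  T[2,:] = [-0.4722, -0.1806, +0.0000, -0.4722, -0.3056]
  T[3,:] = [+0.4000, +0.8889, -0.0667, +0.0000, +0.0667]
  T[4,:] = [+0.2131, -0.1311, -0.5082, +0.5738, +0.0000]
eigenvalue magnitudes: 1.1530, 0.9510, 0.4138, 0.4138, 0.2968.
spectral radius ρ = 1.1530; 1.1530 > 1 ⇒ diverges.

1.1530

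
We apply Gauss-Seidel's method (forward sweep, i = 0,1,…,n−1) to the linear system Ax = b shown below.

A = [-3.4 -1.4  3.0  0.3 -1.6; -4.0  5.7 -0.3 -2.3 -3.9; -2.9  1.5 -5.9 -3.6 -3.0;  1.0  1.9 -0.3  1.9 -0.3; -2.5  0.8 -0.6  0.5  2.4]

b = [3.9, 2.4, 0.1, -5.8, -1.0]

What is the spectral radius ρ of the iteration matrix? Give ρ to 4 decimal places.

1.3580

Write A = D+L+U with D = diag(-3.4, 5.7, -5.9, 1.9, 2.4).
T_GS = -(D+L)⁻¹U: row 0 first, T[0,2] = -(3)/(-3.4) = +0.8824; later rows by forward substitution.
  T[0,:] = [+0.0000  -0.4118  +0.8824  +0.0882  -0.4706]
  T[1,:] = [+0.0000  -0.2890  +0.6718  +0.4654  +0.3540]
  T[2,:] = [+0.0000  +0.1289  -0.2629  -0.5352  -0.1872]
  T[3,:] = [+0.0000  +0.5260  -1.1777  -0.5964  +0.0220]
  T[4,:] = [+0.0000  -0.4100  +0.8748  -0.0728  -0.6596]
|λ(T)| sorted: 1.3580, 0.6092, 0.1745, 0.0151, 0.0000.
spectral radius ρ = 1.3580; 1.3580 > 1: divergent.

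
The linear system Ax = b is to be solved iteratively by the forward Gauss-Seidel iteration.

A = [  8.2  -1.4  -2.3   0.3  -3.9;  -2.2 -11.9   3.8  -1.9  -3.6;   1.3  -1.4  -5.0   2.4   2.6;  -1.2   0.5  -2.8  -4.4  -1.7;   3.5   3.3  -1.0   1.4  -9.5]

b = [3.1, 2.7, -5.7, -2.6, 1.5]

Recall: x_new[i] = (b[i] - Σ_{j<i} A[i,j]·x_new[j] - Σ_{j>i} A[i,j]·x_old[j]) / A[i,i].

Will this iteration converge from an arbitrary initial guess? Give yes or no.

Let D = diag(8.2, -11.9, -5, -4.4, -9.5); L, U the strict triangles.
T_GS = -(D+L)⁻¹U: row 0 first, T[0,2] = -(-2.3)/(8.2) = +0.2805; later rows by forward substitution.
  T[0,:] = [+0.0000  +0.1707  +0.2805  -0.0366  +0.4756]
  T[1,:] = [+0.0000  -0.0316  +0.2675  -0.1529  -0.3904]
  T[2,:] = [+0.0000  +0.0532  -0.0020  +0.5133  +0.7530]
  T[3,:] = [+0.0000  -0.0840  -0.0449  -0.3340  -1.0396]
  T[4,:] = [+0.0000  +0.0340  +0.1898  -0.1699  -0.1929]
|eigenvalues of T|: 0.8770, 0.2678, 0.2678, 0.0592, 0.0000.
ρ = 0.8770; 0.8770 < 1, so it converges for any x₀.

yes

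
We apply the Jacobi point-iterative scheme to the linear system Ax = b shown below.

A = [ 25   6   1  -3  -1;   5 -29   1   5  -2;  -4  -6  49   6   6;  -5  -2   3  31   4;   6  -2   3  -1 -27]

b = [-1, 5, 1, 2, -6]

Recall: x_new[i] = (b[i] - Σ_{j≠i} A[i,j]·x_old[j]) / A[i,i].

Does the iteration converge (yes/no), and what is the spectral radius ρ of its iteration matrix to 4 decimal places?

yes, ρ = 0.2483

Write A = D+L+U with D = diag(25, -29, 49, 31, -27).
T_J = -D⁻¹(L+U): T[2,0] = -(-4)/(49) = +0.0816; T[2,2] = 0.
  T[0,:] = [+0.0000 -0.2400 -0.0400 +0.1200 +0.0400]
  T[1,:] = [+0.1724 +0.0000 +0.0345 +0.1724 -0.0690]
  T[2,:] = [+0.0816 +0.1224 +0.0000 -0.1224 -0.1224]
  T[3,:] = [+0.1613 +0.0645 -0.0968 +0.0000 -0.1290]
  T[4,:] = [+0.2222 -0.0741 +0.1111 -0.0370 +0.0000]
|roots of det(T-λI)|: 0.2483, 0.1783, 0.1783, 0.1366, 0.1366.
ρ(T) = max|λ| = 0.2483; 0.2483 < 1, so it converges for any x₀.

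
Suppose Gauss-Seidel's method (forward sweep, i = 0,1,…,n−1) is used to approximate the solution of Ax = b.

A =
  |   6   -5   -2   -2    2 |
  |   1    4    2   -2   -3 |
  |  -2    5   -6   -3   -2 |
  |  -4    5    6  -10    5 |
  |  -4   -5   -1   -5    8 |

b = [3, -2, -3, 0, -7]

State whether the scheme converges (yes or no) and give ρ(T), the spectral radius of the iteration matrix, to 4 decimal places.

Write A = D+L+U with D = diag(6, 4, -6, -10, 8).
Gauss-Seidel: T = -(D+L)⁻¹U, row 0 first, T[0,1] = -(-5)/(6) = +0.8333; later rows by forward substitution.
  T[0,:] = [+0.0000  +0.8333  +0.3333  +0.3333  -0.3333]
  T[1,:] = [+0.0000  -0.2083  -0.5833  +0.4167  +0.8333]
  T[2,:] = [+0.0000  -0.4514  -0.5972  -0.2639  +0.4722]
  T[3,:] = [+0.0000  -0.7083  -0.7833  -0.0833  +1.3333]
  T[4,:] = [+0.0000  -0.2127  -0.7622  +0.3420  +1.2465]
moduli |λ_i(T)| = 1.3022, 0.7156, 0.2364, 0.2364, 0.0000.
ρ = 1.3022; 1.3022 > 1 ⇒ diverges.

no, ρ = 1.3022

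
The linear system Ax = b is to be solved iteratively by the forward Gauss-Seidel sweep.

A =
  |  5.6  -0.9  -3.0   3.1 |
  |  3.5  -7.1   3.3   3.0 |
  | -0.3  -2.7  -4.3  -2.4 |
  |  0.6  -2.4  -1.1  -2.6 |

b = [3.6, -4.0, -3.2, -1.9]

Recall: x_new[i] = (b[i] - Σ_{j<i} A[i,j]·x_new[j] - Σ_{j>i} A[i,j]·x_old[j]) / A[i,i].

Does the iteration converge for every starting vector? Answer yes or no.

Split A = D + L + U, D = diag(5.6, -7.1, -4.3, -2.6).
T_GS = -(D+L)⁻¹U: row 0 first, T[0,2] = -(-3)/(5.6) = +0.5357; later rows by forward substitution.
  T[0,:] = [+0.0000 +0.1607 +0.5357 -0.5536]
  T[1,:] = [+0.0000 +0.0792 +0.7289 +0.1496]
  T[2,:] = [+0.0000 -0.0610 -0.4950 -0.6135]
  T[3,:] = [+0.0000 -0.0103 -0.3397 -0.0063]
|eigenvalues of T|: 0.7180, 0.2401, 0.0558, 0.0000.
spectral radius ρ = 0.7180; 0.7180 < 1 ⇒ converges.

yes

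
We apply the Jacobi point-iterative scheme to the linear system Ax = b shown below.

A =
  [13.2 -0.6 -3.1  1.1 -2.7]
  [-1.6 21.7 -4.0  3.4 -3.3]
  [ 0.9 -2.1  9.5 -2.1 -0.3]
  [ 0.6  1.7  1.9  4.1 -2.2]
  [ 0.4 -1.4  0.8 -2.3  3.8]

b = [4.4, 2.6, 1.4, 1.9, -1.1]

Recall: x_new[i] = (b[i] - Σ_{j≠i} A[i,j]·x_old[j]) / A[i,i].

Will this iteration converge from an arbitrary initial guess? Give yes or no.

A = D + L + U where D = diag(13.2, 21.7, 9.5, 4.1, 3.8).
T_J = -D⁻¹(L+U): T[3,4] = -(-2.2)/(4.1) = +0.5366; T[3,3] = 0.
  T[0,:] = [+0.0000  +0.0455  +0.2348  -0.0833  +0.2045]
  T[1,:] = [+0.0737  +0.0000  +0.1843  -0.1567  +0.1521]
  T[2,:] = [-0.0947  +0.2211  +0.0000  +0.2211  +0.0316]
  T[3,:] = [-0.1463  -0.4146  -0.4634  +0.0000  +0.5366]
  T[4,:] = [-0.1053  +0.3684  -0.2105  +0.6053  +0.0000]
|λ(T)| sorted: 0.7191, 0.4116, 0.4116, 0.0700, 0.0700.
ρ(T) = max|λ| = 0.7191; 0.7191 < 1 ⇒ converges.

yes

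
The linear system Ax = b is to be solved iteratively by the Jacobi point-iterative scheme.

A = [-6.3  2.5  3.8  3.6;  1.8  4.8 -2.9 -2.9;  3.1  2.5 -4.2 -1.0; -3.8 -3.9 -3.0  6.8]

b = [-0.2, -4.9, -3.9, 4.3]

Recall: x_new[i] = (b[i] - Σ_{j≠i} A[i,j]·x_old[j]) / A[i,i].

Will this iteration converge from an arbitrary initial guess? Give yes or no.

Let D = diag(-6.3, 4.8, -4.2, 6.8); L, U the strict triangles.
Jacobi T = -D⁻¹(L+U): T[2,1] = -(2.5)/(-4.2) = +0.5952; T[2,2] = 0.
  T[0,:] = [+0.0000 +0.3968 +0.6032 +0.5714]
  T[1,:] = [-0.3750 +0.0000 +0.6042 +0.6042]
  T[2,:] = [+0.7381 +0.5952 +0.0000 -0.2381]
  T[3,:] = [+0.5588 +0.5735 +0.4412 +0.0000]
|λ(T)| sorted: 1.1904, 0.9914, 0.1832, 0.0158.
ρ = 1.1904; 1.1904 > 1 ⇒ diverges.

no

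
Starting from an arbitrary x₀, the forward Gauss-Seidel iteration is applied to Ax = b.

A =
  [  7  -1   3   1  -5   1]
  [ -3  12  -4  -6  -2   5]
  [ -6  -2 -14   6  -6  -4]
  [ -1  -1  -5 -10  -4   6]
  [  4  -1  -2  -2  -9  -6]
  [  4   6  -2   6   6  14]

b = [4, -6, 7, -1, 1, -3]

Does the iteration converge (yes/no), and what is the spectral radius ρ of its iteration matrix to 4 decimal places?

no, ρ = 1.3259

Write A = D+L+U with D = diag(7, 12, -14, -10, -9, 14).
Gauss-Seidel: T = -(D+L)⁻¹U, row 0 first, T[0,2] = -(3)/(7) = -0.4286; later rows by forward substitution.
  T[0,:] = [+0.0000  +0.1429  -0.4286  -0.1429  +0.7143  -0.1429]
  T[1,:] = [+0.0000  +0.0357  +0.2262  +0.4643  +0.3452  -0.4524]
  T[2,:] = [+0.0000  -0.0663  +0.1514  +0.4235  -0.7840  -0.1599]
  T[3,:] = [+0.0000  +0.0153  -0.0554  -0.2439  -0.1139  +0.7395]
  T[4,:] = [+0.0000  +0.0709  -0.2369  -0.1550  +0.4786  -0.8087]
  T[5,:] = [+0.0000  -0.1025  +0.1724  +0.0733  -0.6203  +0.2415]
eigenvalue magnitudes: 1.3259, 0.2708, 0.2565, 0.2565, 0.0658, 0.0000.
ρ = 1.3259; 1.3259 > 1: divergent.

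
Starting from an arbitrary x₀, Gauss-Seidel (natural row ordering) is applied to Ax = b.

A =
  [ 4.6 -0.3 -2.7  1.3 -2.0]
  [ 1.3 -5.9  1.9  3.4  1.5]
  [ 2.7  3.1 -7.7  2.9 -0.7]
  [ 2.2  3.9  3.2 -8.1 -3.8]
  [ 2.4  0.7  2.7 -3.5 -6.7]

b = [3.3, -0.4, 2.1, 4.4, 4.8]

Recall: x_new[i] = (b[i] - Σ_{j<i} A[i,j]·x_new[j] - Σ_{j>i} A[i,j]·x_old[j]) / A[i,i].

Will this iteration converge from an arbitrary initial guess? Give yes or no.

Write A = D+L+U with D = diag(4.6, -5.9, -7.7, -8.1, -6.7).
T_GS = -(D+L)⁻¹U: row 0 first, T[0,2] = -(-2.7)/(4.6) = +0.5870; later rows by forward substitution.
  T[0,:] = [+0.0000 +0.0652 +0.5870 -0.2826 +0.4348]
  T[1,:] = [+0.0000 +0.0144 +0.4514 +0.5140 +0.3500]
  T[2,:] = [+0.0000 +0.0287 +0.3875 +0.4845 +0.2025]
  T[3,:] = [+0.0000 +0.0360 +0.5298 +0.3621 -0.1025]
  T[4,:] = [+0.0000 +0.0176 +0.1368 -0.0415 +0.3275]
|eigenvalues of T|: 0.9288, 0.3754, 0.1929, 0.0198, 0.0000.
ρ = 0.9288; 0.9288 < 1 ⇒ converges.

yes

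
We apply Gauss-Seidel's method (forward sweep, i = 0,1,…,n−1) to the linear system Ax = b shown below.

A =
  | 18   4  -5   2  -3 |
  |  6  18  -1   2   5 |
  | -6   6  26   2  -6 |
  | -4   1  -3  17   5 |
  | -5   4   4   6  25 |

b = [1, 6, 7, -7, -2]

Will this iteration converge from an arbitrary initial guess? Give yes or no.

yes

Write A = D+L+U with D = diag(18, 18, 26, 17, 25).
GS T = -(D+L)⁻¹U: row 0 first, T[0,4] = -(-3)/(18) = +0.1667; later rows by forward substitution.
  T[0,:] = [+0.0000  -0.2222  +0.2778  -0.1111  +0.1667]
  T[1,:] = [+0.0000  +0.0741  -0.0370  -0.0741  -0.3333]
  T[2,:] = [+0.0000  -0.0684  +0.0726  -0.0855  +0.3462]
  T[3,:] = [+0.0000  -0.0687  +0.0804  -0.0369  -0.1742]
  T[4,:] = [+0.0000  -0.0289  +0.0306  +0.0122  +0.0731]
moduli |λ_i(T)| = 0.2476, 0.0886, 0.0886, 0.0287, 0.0000.
ρ(T) = max|λ| = 0.2476; 0.2476 < 1 ⇒ converges.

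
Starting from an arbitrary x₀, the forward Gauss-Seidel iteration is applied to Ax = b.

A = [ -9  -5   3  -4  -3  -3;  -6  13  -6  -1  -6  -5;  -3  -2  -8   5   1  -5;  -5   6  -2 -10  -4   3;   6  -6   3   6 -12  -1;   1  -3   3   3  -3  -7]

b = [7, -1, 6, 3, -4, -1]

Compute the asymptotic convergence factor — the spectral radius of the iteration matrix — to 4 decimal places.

Split A = D + L + U, D = diag(-9, 13, -8, -10, -12, -7).
GS T = -(D+L)⁻¹U: row 0 first, T[0,3] = -(-4)/(-9) = -0.4444; later rows by forward substitution.
  T[0,:] = [+0.0000, -0.5556, +0.3333, -0.4444, -0.3333, -0.3333]
  T[1,:] = [+0.0000, -0.2564, +0.6154, -0.1282, +0.3077, +0.2308]
  T[2,:] = [+0.0000, +0.2724, -0.2788, +0.8237, +0.1731, -0.5577]
  T[3,:] = [+0.0000, +0.0694, +0.2583, -0.0194, -0.0833, +0.7167]
  T[4,:] = [+0.0000, -0.0467, -0.0816, +0.0381, -0.3189, -0.1465]
  T[5,:] = [+0.0000, +0.1971, -0.1899, +0.3198, -0.0043, -0.0156]
|eigenvalues of T|: 1.1415, 0.5690, 0.1799, 0.1799, 0.0363, 0.0000.
ρ(T) = max|λ| = 1.1415; 1.1415 > 1: divergent.

1.1415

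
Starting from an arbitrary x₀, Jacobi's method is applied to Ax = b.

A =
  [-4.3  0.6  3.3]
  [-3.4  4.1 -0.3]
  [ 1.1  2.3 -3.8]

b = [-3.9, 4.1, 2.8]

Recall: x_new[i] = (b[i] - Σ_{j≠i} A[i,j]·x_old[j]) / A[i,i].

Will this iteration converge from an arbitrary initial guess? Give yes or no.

yes

Let D = diag(-4.3, 4.1, -3.8); L, U the strict triangles.
T_J = -D⁻¹(L+U): T[2,0] = -(1.1)/(-3.8) = +0.2895; T[2,2] = 0.
  T[0,:] = [+0.0000  +0.1395  +0.7674]
  T[1,:] = [+0.8293  +0.0000  +0.0732]
  T[2,:] = [+0.2895  +0.6053  +0.0000]
|roots of det(T-λI)|: 0.9015, 0.6562, 0.6562.
ρ = 0.9015; 0.9015 < 1, so it converges for any x₀.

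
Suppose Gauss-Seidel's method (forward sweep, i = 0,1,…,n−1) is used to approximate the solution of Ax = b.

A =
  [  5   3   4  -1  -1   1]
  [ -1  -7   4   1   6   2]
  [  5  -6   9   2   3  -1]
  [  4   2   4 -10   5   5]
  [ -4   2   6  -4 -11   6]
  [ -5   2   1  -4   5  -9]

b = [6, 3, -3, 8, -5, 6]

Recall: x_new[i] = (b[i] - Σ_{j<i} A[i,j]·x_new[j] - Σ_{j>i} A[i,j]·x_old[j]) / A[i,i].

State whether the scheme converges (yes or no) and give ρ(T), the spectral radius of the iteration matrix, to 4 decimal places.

Write A = D+L+U with D = diag(5, -7, 9, -10, -11, -9).
GS T = -(D+L)⁻¹U: row 0 first, T[0,4] = -(-1)/(5) = +0.2000; later rows by forward substitution.
  T[0,:] = [+0.0000  -0.6000  -0.8000  +0.2000  +0.2000  -0.2000]
  T[1,:] = [+0.0000  +0.0857  +0.6857  +0.1143  +0.8286  +0.3143]
  T[2,:] = [+0.0000  +0.3905  +0.9016  -0.2571  +0.1079  +0.4317]
  T[3,:] = [+0.0000  -0.0667  +0.1778  +0.0000  +0.7889  +0.6556]
  T[4,:] = [+0.0000  +0.4710  +0.8427  -0.1922  -0.1501  +0.6724]
  T[5,:] = [+0.0000  +0.6871  +1.0862  -0.2211  -0.3490  +0.3111]
|eigenvalues of T|: 1.6838, 0.5803, 0.5803, 0.2110, 0.0965, 0.0000.
spectral radius ρ = 1.6838; 1.6838 > 1, so it fails to converge.

no, ρ = 1.6838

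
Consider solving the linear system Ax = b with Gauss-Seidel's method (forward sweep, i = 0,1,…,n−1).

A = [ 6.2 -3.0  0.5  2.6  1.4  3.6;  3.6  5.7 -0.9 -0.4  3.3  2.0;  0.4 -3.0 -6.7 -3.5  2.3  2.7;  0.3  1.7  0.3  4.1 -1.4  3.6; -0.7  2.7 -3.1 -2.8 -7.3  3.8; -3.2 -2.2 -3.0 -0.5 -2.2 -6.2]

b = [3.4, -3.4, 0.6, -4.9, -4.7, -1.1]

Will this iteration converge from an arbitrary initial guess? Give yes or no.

A = D + L + U where D = diag(6.2, 5.7, -6.7, 4.1, -7.3, -6.2).
Gauss-Seidel: T = -(D+L)⁻¹U, row 0 first, T[0,1] = -(-3)/(6.2) = +0.4839; later rows by forward substitution.
  T[0,:] = [+0.0000, +0.4839, -0.0806, -0.4194, -0.2258, -0.5806]
  T[1,:] = [+0.0000, -0.3056, +0.2088, +0.3350, -0.4363, +0.0158]
  T[2,:] = [+0.0000, +0.1657, -0.0983, -0.6974, +0.5252, +0.3612]
  T[3,:] = [+0.0000, +0.0792, -0.0735, -0.0572, +0.5005, -0.8686]
  T[4,:] = [+0.0000, -0.2602, +0.1549, +0.4822, -0.5547, +0.7618]
  T[5,:] = [+0.0000, -0.1356, -0.0339, +0.2685, +0.1737, -0.0810]
|λ(T)| sorted: 1.1714, 0.3301, 0.3301, 0.2627, 0.1092, 0.0000.
spectral radius ρ = 1.1714; 1.1714 > 1 ⇒ diverges.

no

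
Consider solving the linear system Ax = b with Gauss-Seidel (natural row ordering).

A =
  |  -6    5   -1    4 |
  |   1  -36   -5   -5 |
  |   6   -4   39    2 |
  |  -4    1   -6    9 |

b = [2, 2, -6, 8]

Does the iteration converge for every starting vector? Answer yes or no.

yes

Write A = D+L+U with D = diag(-6, -36, 39, 9).
Gauss-Seidel: T = -(D+L)⁻¹U, row 0 first, T[0,2] = -(-1)/(-6) = -0.1667; later rows by forward substitution.
  T[0,:] = [+0.0000  +0.8333  -0.1667  +0.6667]
  T[1,:] = [+0.0000  +0.0231  -0.1435  -0.1204]
  T[2,:] = [+0.0000  -0.1258  +0.0109  -0.1662]
  T[3,:] = [+0.0000  +0.2839  -0.0508  +0.1989]
|roots of det(T-λI)|: 0.2206, 0.1094, 0.1094, 0.0000.
spectral radius ρ = 0.2206; 0.2206 < 1, so it converges for any x₀.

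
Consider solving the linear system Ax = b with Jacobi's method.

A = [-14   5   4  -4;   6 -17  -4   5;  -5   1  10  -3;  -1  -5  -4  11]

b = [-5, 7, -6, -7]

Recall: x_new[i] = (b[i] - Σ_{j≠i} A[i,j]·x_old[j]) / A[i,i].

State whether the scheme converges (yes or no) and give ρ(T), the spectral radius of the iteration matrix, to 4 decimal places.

Diagonal D = diag(-14, -17, 10, 11); L, U strict lower/upper.
T_J = -D⁻¹(L+U): T[1,2] = -(-4)/(-17) = -0.2353; T[1,1] = 0.
  T[0,:] = [+0.0000 +0.3571 +0.2857 -0.2857]
  T[1,:] = [+0.3529 +0.0000 -0.2353 +0.2941]
  T[2,:] = [+0.5000 -0.1000 +0.0000 +0.3000]
  T[3,:] = [+0.0909 +0.4545 +0.3636 +0.0000]
moduli |λ_i(T)| = 0.8579, 0.4465, 0.2076, 0.2076.
ρ = 0.8579; 0.8579 < 1, so it converges for any x₀.

yes, ρ = 0.8579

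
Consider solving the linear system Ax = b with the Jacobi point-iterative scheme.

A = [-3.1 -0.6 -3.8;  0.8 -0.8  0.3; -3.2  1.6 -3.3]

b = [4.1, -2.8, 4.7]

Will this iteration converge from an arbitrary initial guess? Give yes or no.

no

Diagonal D = diag(-3.1, -0.8, -3.3); L, U strict lower/upper.
Jacobi T = -D⁻¹(L+U): T[1,2] = -(0.3)/(-0.8) = +0.3750; T[1,1] = 0.
  T[0,:] = [+0.0000  -0.1935  -1.2258]
  T[1,:] = [+1.0000  +0.0000  +0.3750]
  T[2,:] = [-0.9697  +0.4848  +0.0000]
eigenvalue magnitudes: 1.2618, 0.6444, 0.6444.
ρ = 1.2618; 1.2618 > 1 ⇒ diverges.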